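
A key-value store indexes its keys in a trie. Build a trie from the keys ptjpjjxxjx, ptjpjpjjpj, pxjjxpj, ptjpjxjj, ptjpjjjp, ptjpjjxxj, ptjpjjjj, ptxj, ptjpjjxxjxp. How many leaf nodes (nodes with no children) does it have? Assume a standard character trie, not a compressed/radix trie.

Leaves are exactly the stored words that no other stored word extends.
Those words: "ptjpjjjj", "ptjpjjjp", "ptjpjjxxjxp", "ptjpjpjjpj", "ptjpjxjj", "ptxj", "pxjjxpj"
Leaf count: 7

7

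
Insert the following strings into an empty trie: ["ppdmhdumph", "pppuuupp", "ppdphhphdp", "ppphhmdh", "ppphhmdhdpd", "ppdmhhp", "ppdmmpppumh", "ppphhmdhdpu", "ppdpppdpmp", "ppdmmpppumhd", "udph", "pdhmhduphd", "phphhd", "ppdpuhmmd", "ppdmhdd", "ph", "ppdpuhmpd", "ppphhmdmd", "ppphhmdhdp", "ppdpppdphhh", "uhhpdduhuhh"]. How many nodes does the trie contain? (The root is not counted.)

89

Trace insertions, counting only characters that open a new branch:
  "ppdmhdumph" → 10 new (p, p, d, m, h, d, u, m, p, h)
  "pppuuupp" → prefix "pp" already present; 6 new (p, u, u, u, p, p)
  "ppdphhphdp" → prefix "ppd" already present; 7 new (p, h, h, p, h, d, p)
  "ppphhmdh" → prefix "ppp" already present; 5 new (h, h, m, d, h)
  "ppphhmdhdpd" → prefix "ppphhmdh" already present; 3 new (d, p, d)
  "ppdmhhp" → prefix "ppdmh" already present; 2 new (h, p)
  "ppdmmpppumh" → prefix "ppdm" already present; 7 new (m, p, p, p, u, m, h)
  "ppphhmdhdpu" → prefix "ppphhmdhdp" already present; 1 new (u)
  "ppdpppdpmp" → prefix "ppdp" already present; 6 new (p, p, d, p, m, p)
  "ppdmmpppumhd" → prefix "ppdmmpppumh" already present; 1 new (d)
  "udph" → 4 new (u, d, p, h)
  "pdhmhduphd" → prefix "p" already present; 9 new (d, h, m, h, d, u, p, h, d)
  "phphhd" → prefix "p" already present; 5 new (h, p, h, h, d)
  "ppdpuhmmd" → prefix "ppdp" already present; 5 new (u, h, m, m, d)
  "ppdmhdd" → prefix "ppdmhd" already present; 1 new (d)
  "ph" → prefix "ph" already present; 0 new (none)
  "ppdpuhmpd" → prefix "ppdpuhm" already present; 2 new (p, d)
  "ppphhmdmd" → prefix "ppphhmd" already present; 2 new (m, d)
  "ppphhmdhdp" → prefix "ppphhmdhdp" already present; 0 new (none)
  "ppdpppdphhh" → prefix "ppdpppdp" already present; 3 new (h, h, h)
  "uhhpdduhuhh" → prefix "u" already present; 10 new (h, h, p, d, d, u, h, u, h, h)
Total nodes = 10 + 6 + 7 + 5 + 3 + 2 + 7 + 1 + 6 + 1 + 4 + 9 + 5 + 5 + 1 + 0 + 2 + 2 + 0 + 3 + 10 = 89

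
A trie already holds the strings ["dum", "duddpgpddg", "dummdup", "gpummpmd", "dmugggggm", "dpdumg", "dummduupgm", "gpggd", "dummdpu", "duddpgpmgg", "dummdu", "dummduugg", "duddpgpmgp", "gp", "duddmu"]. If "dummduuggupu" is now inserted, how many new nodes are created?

Walking "dummduuggupu" from the root, the first 9 characters ("dummduugg") follow existing edges; "u" is the first miss.
Each of the 3 remaining characters creates one node.

3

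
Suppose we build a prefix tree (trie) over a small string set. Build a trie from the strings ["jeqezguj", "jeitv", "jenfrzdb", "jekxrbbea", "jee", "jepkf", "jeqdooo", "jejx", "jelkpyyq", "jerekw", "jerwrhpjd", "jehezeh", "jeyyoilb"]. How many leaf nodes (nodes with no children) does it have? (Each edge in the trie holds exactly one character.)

13

Leaves are exactly the stored words that no other stored word extends.
Those words: "jee", "jehezeh", "jeitv", "jejx", "jekxrbbea", "jelkpyyq", "jenfrzdb", "jepkf", "jeqdooo", "jeqezguj", "jerekw", "jerwrhpjd", "jeyyoilb"
Leaf count: 13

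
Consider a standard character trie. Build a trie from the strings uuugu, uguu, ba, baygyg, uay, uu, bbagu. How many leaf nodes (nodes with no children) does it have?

5

A leaf is a node with no children — equivalently, the end of a word that is not a proper prefix of any other stored word.
Those words: "baygyg", "bbagu", "uay", "uguu", "uuugu"
Leaf count: 5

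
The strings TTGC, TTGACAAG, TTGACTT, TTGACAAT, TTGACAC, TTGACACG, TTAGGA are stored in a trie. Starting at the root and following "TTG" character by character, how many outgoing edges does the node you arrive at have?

2

The children of the "TTG" node are the distinct next characters among strings starting with "TTG".
Characters that immediately follow "TTG" among the stored strings: {A, C}.
That node has 2 child edges.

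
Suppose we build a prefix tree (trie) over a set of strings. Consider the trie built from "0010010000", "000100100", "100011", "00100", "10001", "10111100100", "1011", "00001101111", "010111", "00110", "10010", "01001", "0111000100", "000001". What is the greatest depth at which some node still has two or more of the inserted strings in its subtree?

5

Equivalently: take the maximum, over all pairs, of their longest common prefix length.
"00100" and "0010010000" agree on "00100" (5 characters) before diverging; nothing deeper is shared.
Longest shared-prefix length: 5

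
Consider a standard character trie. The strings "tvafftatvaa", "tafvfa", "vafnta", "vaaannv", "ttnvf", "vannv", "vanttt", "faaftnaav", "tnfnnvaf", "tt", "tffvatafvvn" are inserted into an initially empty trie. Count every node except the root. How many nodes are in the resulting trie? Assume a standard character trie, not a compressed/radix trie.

For each word, the new-node count is its length minus the longest prefix already in the trie:
  "tvafftatvaa" → 11 new (t, v, a, f, f, t, a, t, v, a, a)
  "tafvfa" → prefix "t" already present; 5 new (a, f, v, f, a)
  "vafnta" → 6 new (v, a, f, n, t, a)
  "vaaannv" → prefix "va" already present; 5 new (a, a, n, n, v)
  "ttnvf" → prefix "t" already present; 4 new (t, n, v, f)
  "vannv" → prefix "va" already present; 3 new (n, n, v)
  "vanttt" → prefix "van" already present; 3 new (t, t, t)
  "faaftnaav" → 9 new (f, a, a, f, t, n, a, a, v)
  "tnfnnvaf" → prefix "t" already present; 7 new (n, f, n, n, v, a, f)
  "tt" → prefix "tt" already present; 0 new (none)
  "tffvatafvvn" → prefix "t" already present; 10 new (f, f, v, a, t, a, f, v, v, n)
Total nodes = 11 + 5 + 6 + 5 + 4 + 3 + 3 + 9 + 7 + 0 + 10 = 63

63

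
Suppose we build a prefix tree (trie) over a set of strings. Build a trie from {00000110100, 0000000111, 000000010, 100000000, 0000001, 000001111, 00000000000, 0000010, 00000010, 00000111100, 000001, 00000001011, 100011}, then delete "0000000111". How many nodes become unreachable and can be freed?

2

Walk "0000000111" from the leaf back toward the root, removing each node that no remaining word uses.
The suffix "11" (2 nodes) is used only by "0000000111"; the node for "00000001" still has the child "0", so pruning stops there.
Nodes removed: 2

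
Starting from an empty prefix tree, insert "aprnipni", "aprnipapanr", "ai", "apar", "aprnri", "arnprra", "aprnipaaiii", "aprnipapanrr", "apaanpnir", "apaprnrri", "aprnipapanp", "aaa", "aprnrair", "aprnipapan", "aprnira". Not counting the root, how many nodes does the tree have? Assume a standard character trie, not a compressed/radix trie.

49

Trace insertions, counting only characters that open a new branch:
  "aprnipni" → 8 new (a, p, r, n, i, p, n, i)
  "aprnipapanr" → prefix "aprnip" already present; 5 new (a, p, a, n, r)
  "ai" → prefix "a" already present; 1 new (i)
  "apar" → prefix "ap" already present; 2 new (a, r)
  "aprnri" → prefix "aprn" already present; 2 new (r, i)
  "arnprra" → prefix "a" already present; 6 new (r, n, p, r, r, a)
  "aprnipaaiii" → prefix "aprnipa" already present; 4 new (a, i, i, i)
  "aprnipapanrr" → prefix "aprnipapanr" already present; 1 new (r)
  "apaanpnir" → prefix "apa" already present; 6 new (a, n, p, n, i, r)
  "apaprnrri" → prefix "apa" already present; 6 new (p, r, n, r, r, i)
  "aprnipapanp" → prefix "aprnipapan" already present; 1 new (p)
  "aaa" → prefix "a" already present; 2 new (a, a)
  "aprnrair" → prefix "aprnr" already present; 3 new (a, i, r)
  "aprnipapan" → prefix "aprnipapan" already present; 0 new (none)
  "aprnira" → prefix "aprni" already present; 2 new (r, a)
Total nodes = 8 + 5 + 1 + 2 + 2 + 6 + 4 + 1 + 6 + 6 + 1 + 2 + 3 + 0 + 2 = 49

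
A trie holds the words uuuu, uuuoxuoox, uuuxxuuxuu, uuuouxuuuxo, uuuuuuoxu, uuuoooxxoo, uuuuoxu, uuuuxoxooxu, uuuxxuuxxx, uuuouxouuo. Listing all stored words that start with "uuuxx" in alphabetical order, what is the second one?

uuuxxuuxxx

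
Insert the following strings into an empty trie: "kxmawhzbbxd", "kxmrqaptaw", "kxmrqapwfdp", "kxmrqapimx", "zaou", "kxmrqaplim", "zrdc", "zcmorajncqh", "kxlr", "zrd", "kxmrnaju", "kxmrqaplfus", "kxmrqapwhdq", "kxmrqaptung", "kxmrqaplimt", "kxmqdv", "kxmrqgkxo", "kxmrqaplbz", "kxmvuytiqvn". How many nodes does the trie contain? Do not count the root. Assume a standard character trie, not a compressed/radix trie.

78

For each word, the new-node count is its length minus the longest prefix already in the trie:
  "kxmawhzbbxd" → 11 new (k, x, m, a, w, h, z, b, b, x, d)
  "kxmrqaptaw" → prefix "kxm" already present; 7 new (r, q, a, p, t, a, w)
  "kxmrqapwfdp" → prefix "kxmrqap" already present; 4 new (w, f, d, p)
  "kxmrqapimx" → prefix "kxmrqap" already present; 3 new (i, m, x)
  "zaou" → 4 new (z, a, o, u)
  "kxmrqaplim" → prefix "kxmrqap" already present; 3 new (l, i, m)
  "zrdc" → prefix "z" already present; 3 new (r, d, c)
  "zcmorajncqh" → prefix "z" already present; 10 new (c, m, o, r, a, j, n, c, q, h)
  "kxlr" → prefix "kx" already present; 2 new (l, r)
  "zrd" → prefix "zrd" already present; 0 new (none)
  "kxmrnaju" → prefix "kxmr" already present; 4 new (n, a, j, u)
  "kxmrqaplfus" → prefix "kxmrqapl" already present; 3 new (f, u, s)
  "kxmrqapwhdq" → prefix "kxmrqapw" already present; 3 new (h, d, q)
  "kxmrqaptung" → prefix "kxmrqapt" already present; 3 new (u, n, g)
  "kxmrqaplimt" → prefix "kxmrqaplim" already present; 1 new (t)
  "kxmqdv" → prefix "kxm" already present; 3 new (q, d, v)
  "kxmrqgkxo" → prefix "kxmrq" already present; 4 new (g, k, x, o)
  "kxmrqaplbz" → prefix "kxmrqapl" already present; 2 new (b, z)
  "kxmvuytiqvn" → prefix "kxm" already present; 8 new (v, u, y, t, i, q, v, n)
Total nodes = 11 + 7 + 4 + 3 + 4 + 3 + 3 + 10 + 2 + 0 + 4 + 3 + 3 + 3 + 1 + 3 + 4 + 2 + 8 = 78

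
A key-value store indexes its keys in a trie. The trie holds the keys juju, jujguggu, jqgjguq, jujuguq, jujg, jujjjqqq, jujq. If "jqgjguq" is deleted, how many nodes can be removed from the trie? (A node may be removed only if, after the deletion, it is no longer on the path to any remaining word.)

A node on "jqgjguq"'s path can go only if nothing else ends at it or branches off below it.
The suffix "qgjguq" (6 nodes) is used only by "jqgjguq"; the node for "j" still has the child "u", so pruning stops there.
Nodes removed: 6

6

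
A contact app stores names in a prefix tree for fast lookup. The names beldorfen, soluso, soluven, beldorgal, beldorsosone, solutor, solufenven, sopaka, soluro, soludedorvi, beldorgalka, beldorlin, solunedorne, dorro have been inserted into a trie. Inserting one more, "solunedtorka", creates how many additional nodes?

"soluned" is already a path in the trie; the remaining "torka" must be added.
So 12 − 7 = 5 new nodes.

5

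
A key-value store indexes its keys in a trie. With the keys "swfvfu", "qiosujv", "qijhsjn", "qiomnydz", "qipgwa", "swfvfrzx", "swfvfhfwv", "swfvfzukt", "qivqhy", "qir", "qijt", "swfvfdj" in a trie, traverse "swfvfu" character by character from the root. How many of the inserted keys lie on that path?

1

Traverse "swfvfu" character by character; count nodes along the way that are marked as word ends.
Prefixes of the query that are stored words: "swfvfu"
Count: 1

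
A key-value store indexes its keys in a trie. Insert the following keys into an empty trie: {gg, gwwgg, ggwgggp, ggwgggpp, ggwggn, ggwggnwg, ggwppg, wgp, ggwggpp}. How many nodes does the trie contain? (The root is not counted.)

For each word, the new-node count is its length minus the longest prefix already in the trie:
  "gg" → 2 new (g, g)
  "gwwgg" → prefix "g" already present; 4 new (w, w, g, g)
  "ggwgggp" → prefix "gg" already present; 5 new (w, g, g, g, p)
  "ggwgggpp" → prefix "ggwgggp" already present; 1 new (p)
  "ggwggn" → prefix "ggwgg" already present; 1 new (n)
  "ggwggnwg" → prefix "ggwggn" already present; 2 new (w, g)
  "ggwppg" → prefix "ggw" already present; 3 new (p, p, g)
  "wgp" → 3 new (w, g, p)
  "ggwggpp" → prefix "ggwgg" already present; 2 new (p, p)
Total nodes = 2 + 4 + 5 + 1 + 1 + 2 + 3 + 3 + 2 = 23

23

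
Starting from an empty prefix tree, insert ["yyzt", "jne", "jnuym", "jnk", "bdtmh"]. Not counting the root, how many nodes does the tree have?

For each word, the new-node count is its length minus the longest prefix already in the trie:
  "yyzt" → 4 new (y, y, z, t)
  "jne" → 3 new (j, n, e)
  "jnuym" → prefix "jn" already present; 3 new (u, y, m)
  "jnk" → prefix "jn" already present; 1 new (k)
  "bdtmh" → 5 new (b, d, t, m, h)
Total nodes = 4 + 3 + 3 + 1 + 5 = 16

16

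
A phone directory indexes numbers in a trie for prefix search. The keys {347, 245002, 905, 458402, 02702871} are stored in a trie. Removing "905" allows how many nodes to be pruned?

After clearing the end-marker at "905", prune upward until reaching a node still needed by another word.
No other word shares any prefix with "905", so all 3 of its nodes go.
Nodes removed: 3

3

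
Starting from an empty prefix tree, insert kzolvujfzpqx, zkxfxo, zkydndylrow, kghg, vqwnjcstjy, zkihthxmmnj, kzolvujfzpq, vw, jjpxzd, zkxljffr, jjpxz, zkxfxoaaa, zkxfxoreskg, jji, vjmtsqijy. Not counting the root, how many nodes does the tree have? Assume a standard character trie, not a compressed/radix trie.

78

For each word, the new-node count is its length minus the longest prefix already in the trie:
  "kzolvujfzpqx" → 12 new (k, z, o, l, v, u, j, f, z, p, q, x)
  "zkxfxo" → 6 new (z, k, x, f, x, o)
  "zkydndylrow" → prefix "zk" already present; 9 new (y, d, n, d, y, l, r, o, w)
  "kghg" → prefix "k" already present; 3 new (g, h, g)
  "vqwnjcstjy" → 10 new (v, q, w, n, j, c, s, t, j, y)
  "zkihthxmmnj" → prefix "zk" already present; 9 new (i, h, t, h, x, m, m, n, j)
  "kzolvujfzpq" → prefix "kzolvujfzpq" already present; 0 new (none)
  "vw" → prefix "v" already present; 1 new (w)
  "jjpxzd" → 6 new (j, j, p, x, z, d)
  "zkxljffr" → prefix "zkx" already present; 5 new (l, j, f, f, r)
  "jjpxz" → prefix "jjpxz" already present; 0 new (none)
  "zkxfxoaaa" → prefix "zkxfxo" already present; 3 new (a, a, a)
  "zkxfxoreskg" → prefix "zkxfxo" already present; 5 new (r, e, s, k, g)
  "jji" → prefix "jj" already present; 1 new (i)
  "vjmtsqijy" → prefix "v" already present; 8 new (j, m, t, s, q, i, j, y)
Total nodes = 12 + 6 + 9 + 3 + 10 + 9 + 0 + 1 + 6 + 5 + 0 + 3 + 5 + 1 + 8 = 78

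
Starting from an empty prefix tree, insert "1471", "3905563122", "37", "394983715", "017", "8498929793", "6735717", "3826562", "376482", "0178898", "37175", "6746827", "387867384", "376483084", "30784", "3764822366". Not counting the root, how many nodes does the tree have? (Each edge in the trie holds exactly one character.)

83

Trace insertions, counting only characters that open a new branch:
  "1471" → 4 new (1, 4, 7, 1)
  "3905563122" → 10 new (3, 9, 0, 5, 5, 6, 3, 1, 2, 2)
  "37" → prefix "3" already present; 1 new (7)
  "394983715" → prefix "39" already present; 7 new (4, 9, 8, 3, 7, 1, 5)
  "017" → 3 new (0, 1, 7)
  "8498929793" → 10 new (8, 4, 9, 8, 9, 2, 9, 7, 9, 3)
  "6735717" → 7 new (6, 7, 3, 5, 7, 1, 7)
  "3826562" → prefix "3" already present; 6 new (8, 2, 6, 5, 6, 2)
  "376482" → prefix "37" already present; 4 new (6, 4, 8, 2)
  "0178898" → prefix "017" already present; 4 new (8, 8, 9, 8)
  "37175" → prefix "37" already present; 3 new (1, 7, 5)
  "6746827" → prefix "67" already present; 5 new (4, 6, 8, 2, 7)
  "387867384" → prefix "38" already present; 7 new (7, 8, 6, 7, 3, 8, 4)
  "376483084" → prefix "37648" already present; 4 new (3, 0, 8, 4)
  "30784" → prefix "3" already present; 4 new (0, 7, 8, 4)
  "3764822366" → prefix "376482" already present; 4 new (2, 3, 6, 6)
Total nodes = 4 + 10 + 1 + 7 + 3 + 10 + 7 + 6 + 4 + 4 + 3 + 5 + 7 + 4 + 4 + 4 = 83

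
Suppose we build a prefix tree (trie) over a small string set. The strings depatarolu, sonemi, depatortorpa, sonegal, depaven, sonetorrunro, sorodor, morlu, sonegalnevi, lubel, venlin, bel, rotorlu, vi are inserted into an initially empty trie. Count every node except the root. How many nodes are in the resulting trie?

73

Insert word by word; a character creates a node only if that edge doesn't already exist:
  "depatarolu" → 10 new (d, e, p, a, t, a, r, o, l, u)
  "sonemi" → 6 new (s, o, n, e, m, i)
  "depatortorpa" → prefix "depat" already present; 7 new (o, r, t, o, r, p, a)
  "sonegal" → prefix "sone" already present; 3 new (g, a, l)
  "depaven" → prefix "depa" already present; 3 new (v, e, n)
  "sonetorrunro" → prefix "sone" already present; 8 new (t, o, r, r, u, n, r, o)
  "sorodor" → prefix "so" already present; 5 new (r, o, d, o, r)
  "morlu" → 5 new (m, o, r, l, u)
  "sonegalnevi" → prefix "sonegal" already present; 4 new (n, e, v, i)
  "lubel" → 5 new (l, u, b, e, l)
  "venlin" → 6 new (v, e, n, l, i, n)
  "bel" → 3 new (b, e, l)
  "rotorlu" → 7 new (r, o, t, o, r, l, u)
  "vi" → prefix "v" already present; 1 new (i)
Total nodes = 10 + 6 + 7 + 3 + 3 + 8 + 5 + 5 + 4 + 5 + 6 + 3 + 7 + 1 = 73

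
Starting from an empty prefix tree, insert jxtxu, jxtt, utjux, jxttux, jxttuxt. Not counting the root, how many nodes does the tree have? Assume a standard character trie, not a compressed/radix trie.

Trie structure (* marks end of a word):
(root)
├─ j
│  └─ x
│     └─ t
│        ├─ t *
│        │  └─ u
│        │     └─ x *
│        │        └─ t *
│        └─ x
│           └─ u *
└─ u
   └─ t
      └─ j
         └─ u
            └─ x *
Counting every labelled node above: 14.

14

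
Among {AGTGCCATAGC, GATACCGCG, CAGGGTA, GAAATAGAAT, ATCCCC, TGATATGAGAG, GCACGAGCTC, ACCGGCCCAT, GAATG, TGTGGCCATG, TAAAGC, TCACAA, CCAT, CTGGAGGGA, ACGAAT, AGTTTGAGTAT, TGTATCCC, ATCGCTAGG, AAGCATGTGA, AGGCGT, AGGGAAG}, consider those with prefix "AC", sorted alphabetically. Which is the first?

ACCGGCCCAT

Words with prefix "AC", in lexicographic order: "ACCGGCCCAT", "ACGAAT"
The 1st is ACCGGCCCAT.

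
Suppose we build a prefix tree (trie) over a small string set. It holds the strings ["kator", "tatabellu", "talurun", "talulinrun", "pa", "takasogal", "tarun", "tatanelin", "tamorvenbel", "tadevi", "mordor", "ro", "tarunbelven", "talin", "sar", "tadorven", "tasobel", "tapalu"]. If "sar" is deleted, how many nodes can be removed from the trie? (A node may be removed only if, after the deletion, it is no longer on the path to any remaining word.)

3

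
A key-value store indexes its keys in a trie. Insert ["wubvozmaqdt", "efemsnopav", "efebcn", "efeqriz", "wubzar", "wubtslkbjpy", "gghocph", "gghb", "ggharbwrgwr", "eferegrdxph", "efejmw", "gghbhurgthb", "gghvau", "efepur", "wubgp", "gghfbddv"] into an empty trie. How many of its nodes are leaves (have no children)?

15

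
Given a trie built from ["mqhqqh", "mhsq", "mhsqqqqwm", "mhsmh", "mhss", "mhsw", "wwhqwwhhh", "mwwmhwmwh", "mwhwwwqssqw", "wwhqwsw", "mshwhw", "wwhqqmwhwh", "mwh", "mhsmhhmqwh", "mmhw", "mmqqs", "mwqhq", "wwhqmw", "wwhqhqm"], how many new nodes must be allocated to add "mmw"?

The longest prefix of "mmw" already in the trie is "mm" (length 2).
Each of the 1 remaining characters creates one node.

1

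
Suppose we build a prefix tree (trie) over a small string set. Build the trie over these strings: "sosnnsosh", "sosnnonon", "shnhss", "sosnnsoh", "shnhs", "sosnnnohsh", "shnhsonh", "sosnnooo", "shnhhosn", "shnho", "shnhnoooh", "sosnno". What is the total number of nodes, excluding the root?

39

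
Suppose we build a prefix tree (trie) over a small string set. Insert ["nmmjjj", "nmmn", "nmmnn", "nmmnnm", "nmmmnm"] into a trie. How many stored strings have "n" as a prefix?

5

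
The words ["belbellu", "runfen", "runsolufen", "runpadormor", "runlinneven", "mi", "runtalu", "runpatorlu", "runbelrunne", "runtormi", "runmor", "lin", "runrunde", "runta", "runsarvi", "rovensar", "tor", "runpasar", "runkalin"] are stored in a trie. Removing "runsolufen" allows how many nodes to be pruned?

6

A node on "runsolufen"'s path can go only if nothing else ends at it or branches off below it.
The suffix "olufen" (6 nodes) is used only by "runsolufen"; the node for "runs" still has the child "a", so pruning stops there.
Nodes removed: 6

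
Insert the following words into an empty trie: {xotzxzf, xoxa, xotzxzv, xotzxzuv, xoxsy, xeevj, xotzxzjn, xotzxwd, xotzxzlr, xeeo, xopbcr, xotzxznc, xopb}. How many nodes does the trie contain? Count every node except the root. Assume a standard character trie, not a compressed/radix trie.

Insert word by word; a character creates a node only if that edge doesn't already exist:
  "xotzxzf" → 7 new (x, o, t, z, x, z, f)
  "xoxa" → prefix "xo" already present; 2 new (x, a)
  "xotzxzv" → prefix "xotzxz" already present; 1 new (v)
  "xotzxzuv" → prefix "xotzxz" already present; 2 new (u, v)
  "xoxsy" → prefix "xox" already present; 2 new (s, y)
  "xeevj" → prefix "x" already present; 4 new (e, e, v, j)
  "xotzxzjn" → prefix "xotzxz" already present; 2 new (j, n)
  "xotzxwd" → prefix "xotzx" already present; 2 new (w, d)
  "xotzxzlr" → prefix "xotzxz" already present; 2 new (l, r)
  "xeeo" → prefix "xee" already present; 1 new (o)
  "xopbcr" → prefix "xo" already present; 4 new (p, b, c, r)
  "xotzxznc" → prefix "xotzxz" already present; 2 new (n, c)
  "xopb" → prefix "xopb" already present; 0 new (none)
Total nodes = 7 + 2 + 1 + 2 + 2 + 4 + 2 + 2 + 2 + 1 + 4 + 2 + 0 = 31

31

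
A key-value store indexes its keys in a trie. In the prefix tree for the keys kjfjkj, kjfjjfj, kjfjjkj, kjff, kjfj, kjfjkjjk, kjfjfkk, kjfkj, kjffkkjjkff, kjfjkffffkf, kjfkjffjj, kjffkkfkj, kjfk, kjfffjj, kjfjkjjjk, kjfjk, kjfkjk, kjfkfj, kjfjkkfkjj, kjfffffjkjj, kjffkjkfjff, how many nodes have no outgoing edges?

15

A leaf is a node with no children — equivalently, the end of a word that is not a proper prefix of any other stored word.
Those words: "kjfffffjkjj", "kjfffjj", "kjffkjkfjff", "kjffkkfkj", "kjffkkjjkff", "kjfjfkk", "kjfjjfj", "kjfjjkj", "kjfjkffffkf", "kjfjkjjjk", "kjfjkjjk", "kjfjkkfkjj", "kjfkfj", "kjfkjffjj", "kjfkjk"
Leaf count: 15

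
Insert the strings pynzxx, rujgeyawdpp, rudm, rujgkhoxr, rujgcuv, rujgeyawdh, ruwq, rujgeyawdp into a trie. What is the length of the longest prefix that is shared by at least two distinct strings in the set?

10

The deepest shared node is where two words last agree before diverging.
"rujgeyawdp" and "rujgeyawdpp" agree on "rujgeyawdp" (10 characters) before diverging; nothing deeper is shared.
Longest shared-prefix length: 10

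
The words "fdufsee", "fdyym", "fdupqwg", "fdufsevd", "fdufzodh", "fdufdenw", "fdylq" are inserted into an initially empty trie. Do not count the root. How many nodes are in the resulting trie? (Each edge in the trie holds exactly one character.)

Count nodes per top-level branch (shared prefixes stored once):
  'f'-branch (fdufdenw, fdufsee, fdufsevd, fdufzodh, fdupqwg, fdylq, fdyym): 26 nodes
Sum: 26

26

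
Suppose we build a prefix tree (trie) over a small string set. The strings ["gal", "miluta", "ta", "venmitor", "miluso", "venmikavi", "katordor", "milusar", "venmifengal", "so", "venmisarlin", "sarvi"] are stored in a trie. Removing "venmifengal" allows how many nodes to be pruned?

A node on "venmifengal"'s path can go only if nothing else ends at it or branches off below it.
The suffix "fengal" (6 nodes) is used only by "venmifengal"; the node for "venmi" still has the child "t", so pruning stops there.
Nodes removed: 6

6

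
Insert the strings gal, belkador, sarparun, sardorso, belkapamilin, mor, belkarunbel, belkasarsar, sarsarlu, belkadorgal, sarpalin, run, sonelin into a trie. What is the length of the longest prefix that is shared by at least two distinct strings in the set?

Equivalently: take the maximum, over all pairs, of their longest common prefix length.
e.g. "belkador" and "belkadorgal" share the prefix "belkador" of length 8; no pair shares a longer one.
Longest shared-prefix length: 8

8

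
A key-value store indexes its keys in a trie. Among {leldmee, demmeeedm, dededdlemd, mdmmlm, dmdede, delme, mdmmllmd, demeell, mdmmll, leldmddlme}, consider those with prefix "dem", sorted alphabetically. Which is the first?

demeell

DFS of the "dem" subtree visits, in order: "demeell", "demmeeedm"
Position 1: demeell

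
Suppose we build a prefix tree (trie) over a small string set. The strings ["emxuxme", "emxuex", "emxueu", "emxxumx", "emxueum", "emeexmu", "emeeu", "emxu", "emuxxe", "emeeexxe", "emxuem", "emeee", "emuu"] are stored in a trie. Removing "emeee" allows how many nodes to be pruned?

0

After clearing the end-marker at "emeee", prune upward until reaching a node still needed by another word.
Every node on "emeee" is still needed (e.g. by "emeeexxe"), so nothing is freed.
Nodes removed: 0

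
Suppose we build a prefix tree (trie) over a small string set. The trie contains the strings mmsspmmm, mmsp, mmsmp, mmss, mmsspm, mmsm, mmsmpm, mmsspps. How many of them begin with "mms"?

Traverse to the node for "mms", then collect every word in that subtree.
Words under "mms": mmsm, mmsmp, mmsmpm, mmsp, mmss, mmsspm, mmsspmmm, mmsspps
Count: 8

8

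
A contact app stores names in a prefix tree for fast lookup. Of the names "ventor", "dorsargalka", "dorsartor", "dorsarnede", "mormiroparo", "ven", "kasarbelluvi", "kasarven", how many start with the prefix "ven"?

Walk to "ven"; the words in its subtree are exactly those with that prefix.
Words under "ven": ven, ventor
Count: 2

2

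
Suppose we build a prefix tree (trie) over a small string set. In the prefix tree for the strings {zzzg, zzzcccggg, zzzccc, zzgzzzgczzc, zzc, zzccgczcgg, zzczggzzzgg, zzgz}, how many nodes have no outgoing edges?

5

A leaf is a node with no children — equivalently, the end of a word that is not a proper prefix of any other stored word.
Those words: "zzccgczcgg", "zzczggzzzgg", "zzgzzzgczzc", "zzzcccggg", "zzzg"
Leaf count: 5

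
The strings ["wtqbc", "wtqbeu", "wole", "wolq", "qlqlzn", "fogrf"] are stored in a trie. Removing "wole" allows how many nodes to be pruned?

1

A node on "wole"'s path can go only if nothing else ends at it or branches off below it.
The suffix "e" (1 node) is used only by "wole"; the node for "wol" still has the child "q", so pruning stops there.
Nodes removed: 1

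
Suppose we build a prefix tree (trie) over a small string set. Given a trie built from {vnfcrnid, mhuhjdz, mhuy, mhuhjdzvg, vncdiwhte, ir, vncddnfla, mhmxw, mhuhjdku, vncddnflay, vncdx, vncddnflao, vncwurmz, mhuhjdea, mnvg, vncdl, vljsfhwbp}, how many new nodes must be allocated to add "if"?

The longest prefix of "if" already in the trie is "i" (length 1).
So 2 − 1 = 1 new nodes.

1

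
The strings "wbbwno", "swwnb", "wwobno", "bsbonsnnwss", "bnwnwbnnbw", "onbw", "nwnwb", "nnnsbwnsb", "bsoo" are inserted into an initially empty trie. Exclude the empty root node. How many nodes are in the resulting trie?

55

Insert word by word; a character creates a node only if that edge doesn't already exist:
  "wbbwno" → 6 new (w, b, b, w, n, o)
  "swwnb" → 5 new (s, w, w, n, b)
  "wwobno" → prefix "w" already present; 5 new (w, o, b, n, o)
  "bsbonsnnwss" → 11 new (b, s, b, o, n, s, n, n, w, s, s)
  "bnwnwbnnbw" → prefix "b" already present; 9 new (n, w, n, w, b, n, n, b, w)
  "onbw" → 4 new (o, n, b, w)
  "nwnwb" → 5 new (n, w, n, w, b)
  "nnnsbwnsb" → prefix "n" already present; 8 new (n, n, s, b, w, n, s, b)
  "bsoo" → prefix "bs" already present; 2 new (o, o)
Total nodes = 6 + 5 + 5 + 11 + 9 + 4 + 5 + 8 + 2 = 55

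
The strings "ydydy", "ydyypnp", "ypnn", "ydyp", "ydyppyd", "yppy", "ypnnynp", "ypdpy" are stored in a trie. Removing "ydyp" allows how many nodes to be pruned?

Walk "ydyp" from the leaf back toward the root, removing each node that no remaining word uses.
Every node on "ydyp" is still needed (e.g. by "ydyppyd"), so nothing is freed.
Nodes removed: 0

0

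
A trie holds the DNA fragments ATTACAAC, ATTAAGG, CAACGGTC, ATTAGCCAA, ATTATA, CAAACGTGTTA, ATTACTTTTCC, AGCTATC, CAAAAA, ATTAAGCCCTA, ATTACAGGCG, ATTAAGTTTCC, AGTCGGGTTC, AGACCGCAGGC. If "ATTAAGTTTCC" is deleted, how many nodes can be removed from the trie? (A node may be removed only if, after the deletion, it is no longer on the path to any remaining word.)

A node on "ATTAAGTTTCC"'s path can go only if nothing else ends at it or branches off below it.
The suffix "TTTCC" (5 nodes) is used only by "ATTAAGTTTCC"; the node for "ATTAAG" still has the child "G", so pruning stops there.
Nodes removed: 5

5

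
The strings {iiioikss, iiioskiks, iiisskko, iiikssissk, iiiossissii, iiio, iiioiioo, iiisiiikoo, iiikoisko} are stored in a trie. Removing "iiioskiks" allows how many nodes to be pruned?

4

Walk "iiioskiks" from the leaf back toward the root, removing each node that no remaining word uses.
The suffix "kiks" (4 nodes) is used only by "iiioskiks"; the node for "iiios" still has the child "s", so pruning stops there.
Nodes removed: 4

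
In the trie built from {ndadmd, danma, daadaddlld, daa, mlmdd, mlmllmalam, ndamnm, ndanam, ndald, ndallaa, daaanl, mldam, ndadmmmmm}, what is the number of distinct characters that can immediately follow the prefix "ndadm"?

Walk "ndadm" from the root, arriving at one node.
Characters that immediately follow "ndadm" among the stored strings: {d, m}.
That node has 2 child edges.

2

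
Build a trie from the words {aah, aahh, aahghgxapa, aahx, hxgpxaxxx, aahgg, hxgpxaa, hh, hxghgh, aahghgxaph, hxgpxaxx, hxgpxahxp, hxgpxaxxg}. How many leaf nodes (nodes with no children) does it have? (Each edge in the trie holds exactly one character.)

Leaves are exactly the stored words that no other stored word extends.
Those words: "aahgg", "aahghgxapa", "aahghgxaph", "aahh", "aahx", "hh", "hxghgh", "hxgpxaa", "hxgpxahxp", "hxgpxaxxg", "hxgpxaxxx"
Leaf count: 11

11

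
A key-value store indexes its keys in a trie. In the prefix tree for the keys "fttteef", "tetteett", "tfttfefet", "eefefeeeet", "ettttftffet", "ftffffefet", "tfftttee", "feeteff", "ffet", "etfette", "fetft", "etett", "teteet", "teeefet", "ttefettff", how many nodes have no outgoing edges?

15

Leaves are exactly the stored words that no other stored word extends.
Those words: "eefefeeeet", "etett", "etfette", "ettttftffet", "feeteff", "fetft", "ffet", "ftffffefet", "fttteef", "teeefet", "teteet", "tetteett", "tfftttee", "tfttfefet", "ttefettff"
Leaf count: 15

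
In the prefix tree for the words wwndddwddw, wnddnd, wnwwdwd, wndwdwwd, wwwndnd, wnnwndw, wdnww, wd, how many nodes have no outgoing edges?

7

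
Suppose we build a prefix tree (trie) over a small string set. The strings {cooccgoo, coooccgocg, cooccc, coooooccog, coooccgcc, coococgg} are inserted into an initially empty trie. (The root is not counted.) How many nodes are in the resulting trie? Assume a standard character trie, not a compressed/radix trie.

Insert word by word; a character creates a node only if that edge doesn't already exist:
  "cooccgoo" → 8 new (c, o, o, c, c, g, o, o)
  "coooccgocg" → prefix "coo" already present; 7 new (o, c, c, g, o, c, g)
  "cooccc" → prefix "coocc" already present; 1 new (c)
  "coooooccog" → prefix "cooo" already present; 6 new (o, o, c, c, o, g)
  "coooccgcc" → prefix "coooccg" already present; 2 new (c, c)
  "coococgg" → prefix "cooc" already present; 4 new (o, c, g, g)
Total nodes = 8 + 7 + 1 + 6 + 2 + 4 = 28

28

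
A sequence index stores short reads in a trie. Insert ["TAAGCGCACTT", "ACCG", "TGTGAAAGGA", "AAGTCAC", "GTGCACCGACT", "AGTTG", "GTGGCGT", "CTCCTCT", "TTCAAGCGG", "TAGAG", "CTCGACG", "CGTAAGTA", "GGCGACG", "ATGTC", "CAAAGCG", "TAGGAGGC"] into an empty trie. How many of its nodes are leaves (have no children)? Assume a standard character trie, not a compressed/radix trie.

Leaves are exactly the stored words that no other stored word extends.
Those words: "AAGTCAC", "ACCG", "AGTTG", "ATGTC", "CAAAGCG", "CGTAAGTA", "CTCCTCT", "CTCGACG", "GGCGACG", "GTGCACCGACT", "GTGGCGT", "TAAGCGCACTT", "TAGAG", "TAGGAGGC", "TGTGAAAGGA", "TTCAAGCGG"
Leaf count: 16

16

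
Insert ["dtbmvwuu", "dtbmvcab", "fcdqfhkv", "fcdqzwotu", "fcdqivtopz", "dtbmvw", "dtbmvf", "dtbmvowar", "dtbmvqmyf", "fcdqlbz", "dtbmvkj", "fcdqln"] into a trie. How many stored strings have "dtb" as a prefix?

Walk to "dtb"; the words in its subtree are exactly those with that prefix.
Matches: "dtbmvcab", "dtbmvf", "dtbmvkj", "dtbmvowar", "dtbmvqmyf", "dtbmvw", "dtbmvwuu"
Count: 7

7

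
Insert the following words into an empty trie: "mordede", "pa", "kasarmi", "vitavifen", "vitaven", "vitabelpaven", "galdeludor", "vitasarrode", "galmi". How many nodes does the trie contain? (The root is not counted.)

54

Trace insertions, counting only characters that open a new branch:
  "mordede" → 7 new (m, o, r, d, e, d, e)
  "pa" → 2 new (p, a)
  "kasarmi" → 7 new (k, a, s, a, r, m, i)
  "vitavifen" → 9 new (v, i, t, a, v, i, f, e, n)
  "vitaven" → prefix "vitav" already present; 2 new (e, n)
  "vitabelpaven" → prefix "vita" already present; 8 new (b, e, l, p, a, v, e, n)
  "galdeludor" → 10 new (g, a, l, d, e, l, u, d, o, r)
  "vitasarrode" → prefix "vita" already present; 7 new (s, a, r, r, o, d, e)
  "galmi" → prefix "gal" already present; 2 new (m, i)
Total nodes = 7 + 2 + 7 + 9 + 2 + 8 + 10 + 7 + 2 = 54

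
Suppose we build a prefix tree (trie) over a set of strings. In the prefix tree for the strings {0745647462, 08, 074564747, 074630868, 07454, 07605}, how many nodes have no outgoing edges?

6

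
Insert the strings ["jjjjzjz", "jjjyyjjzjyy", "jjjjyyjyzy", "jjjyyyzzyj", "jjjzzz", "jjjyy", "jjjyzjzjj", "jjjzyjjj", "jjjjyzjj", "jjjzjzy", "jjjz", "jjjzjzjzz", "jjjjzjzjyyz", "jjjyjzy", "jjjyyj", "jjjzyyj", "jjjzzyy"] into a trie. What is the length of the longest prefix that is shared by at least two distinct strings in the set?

7

Look for the deepest trie node that still has at least two words in its subtree.
"jjjjzjz" and "jjjjzjzjyyz" agree on "jjjjzjz" (7 characters) before diverging; nothing deeper is shared.
Longest shared-prefix length: 7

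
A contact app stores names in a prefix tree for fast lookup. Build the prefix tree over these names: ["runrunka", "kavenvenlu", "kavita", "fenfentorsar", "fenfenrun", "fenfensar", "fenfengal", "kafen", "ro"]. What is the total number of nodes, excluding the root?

46

For each word, the new-node count is its length minus the longest prefix already in the trie:
  "runrunka" → 8 new (r, u, n, r, u, n, k, a)
  "kavenvenlu" → 10 new (k, a, v, e, n, v, e, n, l, u)
  "kavita" → prefix "kav" already present; 3 new (i, t, a)
  "fenfentorsar" → 12 new (f, e, n, f, e, n, t, o, r, s, a, r)
  "fenfenrun" → prefix "fenfen" already present; 3 new (r, u, n)
  "fenfensar" → prefix "fenfen" already present; 3 new (s, a, r)
  "fenfengal" → prefix "fenfen" already present; 3 new (g, a, l)
  "kafen" → prefix "ka" already present; 3 new (f, e, n)
  "ro" → prefix "r" already present; 1 new (o)
Total nodes = 8 + 10 + 3 + 12 + 3 + 3 + 3 + 3 + 1 = 46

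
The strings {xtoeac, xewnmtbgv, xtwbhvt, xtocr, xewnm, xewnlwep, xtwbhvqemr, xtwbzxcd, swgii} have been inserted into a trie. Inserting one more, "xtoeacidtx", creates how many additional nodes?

4

Walking "xtoeacidtx" from the root, the first 6 characters ("xtoeac") follow existing edges; "i" is the first miss.
New nodes needed: |"xtoeacidtx"| − 6 = 10 − 6 = 4.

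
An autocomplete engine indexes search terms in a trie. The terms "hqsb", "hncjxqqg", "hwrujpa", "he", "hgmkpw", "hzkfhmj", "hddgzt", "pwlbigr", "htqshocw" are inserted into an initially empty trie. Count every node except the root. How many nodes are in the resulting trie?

Trace insertions, counting only characters that open a new branch:
  "hqsb" → 4 new (h, q, s, b)
  "hncjxqqg" → prefix "h" already present; 7 new (n, c, j, x, q, q, g)
  "hwrujpa" → prefix "h" already present; 6 new (w, r, u, j, p, a)
  "he" → prefix "h" already present; 1 new (e)
  "hgmkpw" → prefix "h" already present; 5 new (g, m, k, p, w)
  "hzkfhmj" → prefix "h" already present; 6 new (z, k, f, h, m, j)
  "hddgzt" → prefix "h" already present; 5 new (d, d, g, z, t)
  "pwlbigr" → 7 new (p, w, l, b, i, g, r)
  "htqshocw" → prefix "h" already present; 7 new (t, q, s, h, o, c, w)
Total nodes = 4 + 7 + 6 + 1 + 5 + 6 + 5 + 7 + 7 = 48

48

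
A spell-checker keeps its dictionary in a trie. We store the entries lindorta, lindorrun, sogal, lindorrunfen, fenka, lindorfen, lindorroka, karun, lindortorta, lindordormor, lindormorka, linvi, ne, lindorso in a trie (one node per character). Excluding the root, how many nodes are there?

Trace insertions, counting only characters that open a new branch:
  "lindorta" → 8 new (l, i, n, d, o, r, t, a)
  "lindorrun" → prefix "lindor" already present; 3 new (r, u, n)
  "sogal" → 5 new (s, o, g, a, l)
  "lindorrunfen" → prefix "lindorrun" already present; 3 new (f, e, n)
  "fenka" → 5 new (f, e, n, k, a)
  "lindorfen" → prefix "lindor" already present; 3 new (f, e, n)
  "lindorroka" → prefix "lindorr" already present; 3 new (o, k, a)
  "karun" → 5 new (k, a, r, u, n)
  "lindortorta" → prefix "lindort" already present; 4 new (o, r, t, a)
  "lindordormor" → prefix "lindor" already present; 6 new (d, o, r, m, o, r)
  "lindormorka" → prefix "lindor" already present; 5 new (m, o, r, k, a)
  "linvi" → prefix "lin" already present; 2 new (v, i)
  "ne" → 2 new (n, e)
  "lindorso" → prefix "lindor" already present; 2 new (s, o)
Total nodes = 8 + 3 + 5 + 3 + 5 + 3 + 3 + 5 + 4 + 6 + 5 + 2 + 2 + 2 = 56

56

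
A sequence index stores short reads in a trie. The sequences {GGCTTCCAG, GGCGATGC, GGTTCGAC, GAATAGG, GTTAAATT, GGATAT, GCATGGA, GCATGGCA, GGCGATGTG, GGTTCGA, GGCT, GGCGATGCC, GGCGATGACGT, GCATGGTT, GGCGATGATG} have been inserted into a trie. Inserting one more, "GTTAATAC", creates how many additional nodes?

3

The longest prefix of "GTTAATAC" already in the trie is "GTTAA" (length 5).
New nodes needed: |"GTTAATAC"| − 5 = 8 − 5 = 3.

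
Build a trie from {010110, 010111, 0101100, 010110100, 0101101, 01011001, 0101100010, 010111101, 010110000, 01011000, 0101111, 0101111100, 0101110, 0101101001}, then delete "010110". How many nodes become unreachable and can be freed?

After clearing the end-marker at "010110", prune upward until reaching a node still needed by another word.
Every node on "010110" is still needed (e.g. by "0101100"), so nothing is freed.
Nodes removed: 0

0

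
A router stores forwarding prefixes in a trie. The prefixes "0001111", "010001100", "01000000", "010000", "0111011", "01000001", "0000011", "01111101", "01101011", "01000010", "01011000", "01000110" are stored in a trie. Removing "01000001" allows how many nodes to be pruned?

After clearing the end-marker at "01000001", prune upward until reaching a node still needed by another word.
The suffix "1" (1 node) is used only by "01000001"; the node for "0100000" still has the child "0", so pruning stops there.
Nodes removed: 1

1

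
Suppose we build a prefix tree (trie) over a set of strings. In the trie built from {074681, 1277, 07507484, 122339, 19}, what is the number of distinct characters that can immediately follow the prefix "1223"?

1

Walk "1223" from the root, arriving at one node.
Characters that immediately follow "1223" among the stored strings: {3}.
That node has 1 child edge.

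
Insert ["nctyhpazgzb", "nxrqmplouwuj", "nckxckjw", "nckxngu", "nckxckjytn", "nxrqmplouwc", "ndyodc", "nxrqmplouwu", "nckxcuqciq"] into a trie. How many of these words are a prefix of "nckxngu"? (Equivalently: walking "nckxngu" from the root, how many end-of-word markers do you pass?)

1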